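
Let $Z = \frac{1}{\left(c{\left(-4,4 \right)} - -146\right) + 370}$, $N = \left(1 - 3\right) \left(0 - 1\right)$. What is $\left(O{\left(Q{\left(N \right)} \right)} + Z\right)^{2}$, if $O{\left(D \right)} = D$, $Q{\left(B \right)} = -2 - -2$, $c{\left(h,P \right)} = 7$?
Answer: $\frac{1}{273529} \approx 3.6559 \cdot 10^{-6}$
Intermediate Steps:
$N = 2$ ($N = \left(-2\right) \left(-1\right) = 2$)
$Q{\left(B \right)} = 0$ ($Q{\left(B \right)} = -2 + 2 = 0$)
$Z = \frac{1}{523}$ ($Z = \frac{1}{\left(7 - -146\right) + 370} = \frac{1}{\left(7 + 146\right) + 370} = \frac{1}{153 + 370} = \frac{1}{523} \approx 0.001912$)
$\left(O{\left(Q{\left(N \right)} \right)} + Z\right)^{2} = \left(0 + \frac{1}{523}\right)^{2} = \left(\frac{1}{523}\right)^{2} = \frac{1}{273529}$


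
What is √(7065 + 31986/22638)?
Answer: 2*√513235338/539 ≈ 84.062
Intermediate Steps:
√(7065 + 31986/22638) = √(7065 + 31986*(1/22638)) = √(7065 + 5331/3773) = √(26661576/3773) = 2*√513235338/539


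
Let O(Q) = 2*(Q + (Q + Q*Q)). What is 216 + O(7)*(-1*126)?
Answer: -15660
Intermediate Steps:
O(Q) = 2*Q² + 4*Q (O(Q) = 2*(Q + (Q + Q²)) = 2*(Q² + 2*Q) = 2*Q² + 4*Q)
216 + O(7)*(-1*126) = 216 + (2*7*(2 + 7))*(-1*126) = 216 + (2*7*9)*(-126) = 216 + 126*(-126) = 216 - 15876 = -15660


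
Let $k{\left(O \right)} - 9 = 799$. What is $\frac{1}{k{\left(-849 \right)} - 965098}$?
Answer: $- \frac{1}{964290} \approx -1.037 \cdot 10^{-6}$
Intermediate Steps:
$k{\left(O \right)} = 808$ ($k{\left(O \right)} = 9 + 799 = 808$)
$\frac{1}{k{\left(-849 \right)} - 965098} = \frac{1}{808 - 965098} = \frac{1}{-964290} = - \frac{1}{964290}$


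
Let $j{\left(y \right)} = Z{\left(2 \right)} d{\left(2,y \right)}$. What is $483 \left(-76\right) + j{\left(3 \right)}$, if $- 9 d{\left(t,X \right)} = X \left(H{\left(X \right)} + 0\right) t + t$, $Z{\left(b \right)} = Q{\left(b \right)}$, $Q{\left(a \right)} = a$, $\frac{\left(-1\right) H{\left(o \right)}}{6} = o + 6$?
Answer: $- \frac{329728}{9} \approx -36636.0$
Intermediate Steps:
$H{\left(o \right)} = -36 - 6 o$ ($H{\left(o \right)} = - 6 \left(o + 6\right) = - 6 \left(6 + o\right) = -36 - 6 o$)
$Z{\left(b \right)} = b$
$d{\left(t,X \right)} = - \frac{t}{9} - \frac{X t \left(-36 - 6 X\right)}{9}$ ($d{\left(t,X \right)} = - \frac{X \left(\left(-36 - 6 X\right) + 0\right) t + t}{9} = - \frac{X \left(-36 - 6 X\right) t + t}{9} = - \frac{X t \left(-36 - 6 X\right) + t}{9} = - \frac{t + X t \left(-36 - 6 X\right)}{9} = - \frac{t}{9} - \frac{X t \left(-36 - 6 X\right)}{9}$)
$j{\left(y \right)} = - \frac{4}{9} + \frac{8 y \left(6 + y\right)}{3}$ ($j{\left(y \right)} = 2 \cdot \frac{1}{9} \cdot 2 \left(-1 + 6 y \left(6 + y\right)\right) = 2 \left(- \frac{2}{9} + \frac{4 y \left(6 + y\right)}{3}\right) = - \frac{4}{9} + \frac{8 y \left(6 + y\right)}{3}$)
$483 \left(-76\right) + j{\left(3 \right)} = 483 \left(-76\right) - \left(\frac{4}{9} - 8 \left(6 + 3\right)\right) = -36708 - \left(\frac{4}{9} - 72\right) = -36708 + \left(- \frac{4}{9} + 72\right) = -36708 + \frac{644}{9} = - \frac{329728}{9}$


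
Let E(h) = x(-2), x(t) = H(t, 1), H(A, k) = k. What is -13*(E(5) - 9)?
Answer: 104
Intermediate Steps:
x(t) = 1
E(h) = 1
-13*(E(5) - 9) = -13*(1 - 9) = -13*(-8) = 104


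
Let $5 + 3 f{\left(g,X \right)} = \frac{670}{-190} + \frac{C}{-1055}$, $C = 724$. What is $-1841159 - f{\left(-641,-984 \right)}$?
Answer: $- \frac{110717911799}{60135} \approx -1.8412 \cdot 10^{6}$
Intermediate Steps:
$f{\left(g,X \right)} = - \frac{184666}{60135}$ ($f{\left(g,X \right)} = - \frac{5}{3} + \frac{\frac{670}{-190} + \frac{724}{-1055}}{3} = - \frac{5}{3} + \frac{670 \left(- \frac{1}{190}\right) + 724 \left(- \frac{1}{1055}\right)}{3} = - \frac{5}{3} + \frac{- \frac{67}{19} - \frac{724}{1055}}{3} = - \frac{5}{3} + \frac{1}{3} \left(- \frac{84441}{20045}\right) = - \frac{5}{3} - \frac{28147}{20045} = - \frac{184666}{60135}$)
$-1841159 - f{\left(-641,-984 \right)} = -1841159 - - \frac{184666}{60135} = -1841159 + \frac{184666}{60135} = - \frac{110717911799}{60135}$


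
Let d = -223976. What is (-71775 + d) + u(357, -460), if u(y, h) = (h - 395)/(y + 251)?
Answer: -9464077/32 ≈ -2.9575e+5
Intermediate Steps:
u(y, h) = (-395 + h)/(251 + y)
(-71775 + d) + u(357, -460) = (-71775 - 223976) + (-395 - 460)/(251 + 357) = -295751 - 855/608 = -295751 + (1/608)*(-855) = -295751 - 45/32 = -9464077/32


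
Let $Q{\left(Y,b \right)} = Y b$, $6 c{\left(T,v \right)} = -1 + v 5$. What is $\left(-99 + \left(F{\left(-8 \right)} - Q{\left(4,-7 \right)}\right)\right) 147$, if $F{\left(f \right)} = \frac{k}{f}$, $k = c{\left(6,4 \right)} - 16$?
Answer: $- \frac{163219}{16} \approx -10201.0$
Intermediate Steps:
$c{\left(T,v \right)} = - \frac{1}{6} + \frac{5 v}{6}$ ($c{\left(T,v \right)} = \frac{-1 + v 5}{6} = \frac{-1 + 5 v}{6} = - \frac{1}{6} + \frac{5 v}{6}$)
$k = - \frac{77}{6}$ ($k = \left(- \frac{1}{6} + \frac{5}{6} \cdot 4\right) - 16 = \left(- \frac{1}{6} + \frac{10}{3}\right) - 16 = \frac{19}{6} - 16 = - \frac{77}{6} \approx -12.833$)
$F{\left(f \right)} = - \frac{77}{6 f}$
$\left(-99 + \left(F{\left(-8 \right)} - Q{\left(4,-7 \right)}\right)\right) 147 = \left(-99 - \left(-28 - \frac{77}{48}\right)\right) 147 = \left(-99 - - \frac{1421}{48}\right) 147 = \left(-99 + \left(\frac{77}{48} + 28\right)\right) 147 = \left(-99 + \frac{1421}{48}\right) 147 = \left(- \frac{3331}{48}\right) 147 = - \frac{163219}{16}$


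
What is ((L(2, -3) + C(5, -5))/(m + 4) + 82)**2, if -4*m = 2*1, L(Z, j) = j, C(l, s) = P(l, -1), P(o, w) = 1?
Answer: 324900/49 ≈ 6630.6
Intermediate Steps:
C(l, s) = 1
m = -1/2 ≈ -0.50000
((L(2, -3) + C(5, -5))/(m + 4) + 82)**2 = ((-3 + 1)/(-1/2 + 4) + 82)**2 = (-2/(7/2) + 82)**2 = ((2/7)*(-2) + 82)**2 = (-4/7 + 82)**2 = (570/7)**2 = 324900/49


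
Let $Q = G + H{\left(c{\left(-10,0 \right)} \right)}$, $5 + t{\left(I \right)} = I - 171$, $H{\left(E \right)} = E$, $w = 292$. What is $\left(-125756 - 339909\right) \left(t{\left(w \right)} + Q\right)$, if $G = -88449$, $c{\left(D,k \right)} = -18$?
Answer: $41141968415$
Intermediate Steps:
$t{\left(I \right)} = -176 + I$ ($t{\left(I \right)} = -5 + \left(I - 171\right) = -5 + \left(-171 + I\right) = -176 + I$)
$Q = -88467$ ($Q = -88449 - 18 = -88467$)
$\left(-125756 - 339909\right) \left(t{\left(w \right)} + Q\right) = \left(-125756 - 339909\right) \left(\left(-176 + 292\right) - 88467\right) = - 465665 \left(116 - 88467\right) = \left(-465665\right) \left(-88351\right) = 41141968415$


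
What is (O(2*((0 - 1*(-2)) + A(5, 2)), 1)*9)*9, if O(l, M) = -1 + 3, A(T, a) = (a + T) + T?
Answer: 162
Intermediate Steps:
A(T, a) = a + 2*T (A(T, a) = (T + a) + T = a + 2*T)
O(l, M) = 2
(O(2*((0 - 1*(-2)) + A(5, 2)), 1)*9)*9 = (2*9)*9 = 18*9 = 162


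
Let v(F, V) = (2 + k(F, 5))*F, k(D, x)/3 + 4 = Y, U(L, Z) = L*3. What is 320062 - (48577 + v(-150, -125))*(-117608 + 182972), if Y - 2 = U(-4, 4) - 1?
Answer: -3596464766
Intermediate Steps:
U(L, Z) = 3*L
Y = -11 (Y = 2 + (3*(-4) - 1) = 2 + (-12 - 1) = 2 - 13 = -11)
k(D, x) = -45 (k(D, x) = -12 + 3*(-11) = -12 - 33 = -45)
v(F, V) = -43*F (v(F, V) = (2 - 45)*F = -43*F)
320062 - (48577 + v(-150, -125))*(-117608 + 182972) = 320062 - (48577 - 43*(-150))*(-117608 + 182972) = 320062 - (48577 + 6450)*65364 = 320062 - 55027*65364 = 320062 - 1*3596784828 = 320062 - 3596784828 = -3596464766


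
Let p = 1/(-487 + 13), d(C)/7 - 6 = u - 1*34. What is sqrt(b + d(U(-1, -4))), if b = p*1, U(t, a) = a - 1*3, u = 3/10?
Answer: I*sqrt(272282190)/1185 ≈ 13.925*I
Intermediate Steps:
u = 3/10 (u = 3*(1/10) = 3/10 ≈ 0.30000)
U(t, a) = -3 + a (U(t, a) = a - 3 = -3 + a)
d(C) = -1939/10 (d(C) = 42 + 7*(3/10 - 1*34) = 42 + 7*(3/10 - 34) = 42 + 7*(-337/10) = 42 - 2359/10 = -1939/10)
p = -1/474 (p = 1/(-474) = -1/474 ≈ -0.0021097)
b = -1/474 (b = -1/474*1 = -1/474 ≈ -0.0021097)
sqrt(b + d(U(-1, -4))) = sqrt(-1/474 - 1939/10) = sqrt(-229774/1185) = I*sqrt(272282190)/1185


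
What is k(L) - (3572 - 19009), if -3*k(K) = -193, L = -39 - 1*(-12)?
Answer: 46504/3 ≈ 15501.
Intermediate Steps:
L = -27 (L = -39 + 12 = -27)
k(K) = 193/3 (k(K) = -⅓*(-193) = 193/3)
k(L) - (3572 - 19009) = 193/3 - (3572 - 19009) = 193/3 - 1*(-15437) = 193/3 + 15437 = 46504/3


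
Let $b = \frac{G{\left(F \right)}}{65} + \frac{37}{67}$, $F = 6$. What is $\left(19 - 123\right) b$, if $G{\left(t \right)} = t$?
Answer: $- \frac{22456}{335} \approx -67.033$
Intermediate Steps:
$b = \frac{2807}{4355}$ ($b = \frac{6}{65} + \frac{37}{67} = \frac{2807}{4355} \approx 0.64455$)
$\left(19 - 123\right) b = \left(19 - 123\right) \frac{2807}{4355} = \left(-104\right) \frac{2807}{4355} = - \frac{22456}{335}$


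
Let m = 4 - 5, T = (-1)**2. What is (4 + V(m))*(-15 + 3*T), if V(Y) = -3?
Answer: -12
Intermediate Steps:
T = 1
m = -1
(4 + V(m))*(-15 + 3*T) = (4 - 3)*(-15 + 3*1) = 1*(-15 + 3) = 1*(-12) = -12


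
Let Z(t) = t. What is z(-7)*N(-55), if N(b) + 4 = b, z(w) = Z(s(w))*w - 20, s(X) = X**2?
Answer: 21417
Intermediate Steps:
z(w) = -20 + w**3 (z(w) = w**2*w - 20 = w**3 - 20 = -20 + w**3)
N(b) = -4 + b
z(-7)*N(-55) = (-20 + (-7)**3)*(-4 - 55) = (-20 - 343)*(-59) = -363*(-59) = 21417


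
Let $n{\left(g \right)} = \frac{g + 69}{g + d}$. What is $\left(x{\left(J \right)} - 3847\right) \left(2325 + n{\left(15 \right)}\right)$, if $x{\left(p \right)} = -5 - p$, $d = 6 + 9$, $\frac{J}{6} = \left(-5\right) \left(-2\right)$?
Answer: $- \frac{45531768}{5} \approx -9.1064 \cdot 10^{6}$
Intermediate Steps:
$J = 60$ ($J = 6 \left(\left(-5\right) \left(-2\right)\right) = 6 \cdot 10 = 60$)
$d = 15$
$n{\left(g \right)} = \frac{69 + g}{15 + g}$ ($n{\left(g \right)} = \frac{g + 69}{g + 15} = \frac{69 + g}{15 + g}$)
$\left(x{\left(J \right)} - 3847\right) \left(2325 + n{\left(15 \right)}\right) = \left(\left(-5 - 60\right) - 3847\right) \left(2325 + \frac{69 + 15}{15 + 15}\right) = \left(\left(-5 - 60\right) - 3847\right) \left(2325 + \frac{1}{30} \cdot 84\right) = \left(-65 - 3847\right) \left(2325 + \frac{1}{30} \cdot 84\right) = - 3912 \left(2325 + \frac{14}{5}\right) = \left(-3912\right) \frac{11639}{5} = - \frac{45531768}{5}$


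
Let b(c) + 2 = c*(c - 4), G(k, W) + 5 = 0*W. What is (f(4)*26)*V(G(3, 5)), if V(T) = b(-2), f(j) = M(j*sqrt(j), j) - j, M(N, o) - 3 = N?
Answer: 1820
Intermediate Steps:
G(k, W) = -5 (G(k, W) = -5 + 0*W = -5 + 0 = -5)
b(c) = -2 + c*(-4 + c) (b(c) = -2 + c*(c - 4) = -2 + c*(-4 + c))
M(N, o) = 3 + N
f(j) = 3 + j**(3/2) - j (f(j) = (3 + j*sqrt(j)) - j = (3 + j**(3/2)) - j = 3 + j**(3/2) - j)
V(T) = 10 (V(T) = -2 + (-2)**2 - 4*(-2) = -2 + 4 + 8 = 10)
(f(4)*26)*V(G(3, 5)) = ((3 + 4**(3/2) - 1*4)*26)*10 = ((3 + 8 - 4)*26)*10 = (7*26)*10 = 182*10 = 1820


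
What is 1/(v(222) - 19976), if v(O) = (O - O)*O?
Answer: -1/19976 ≈ -5.0060e-5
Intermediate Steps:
v(O) = 0 (v(O) = 0*O = 0)
1/(v(222) - 19976) = 1/(0 - 19976) = 1/(-19976) = -1/19976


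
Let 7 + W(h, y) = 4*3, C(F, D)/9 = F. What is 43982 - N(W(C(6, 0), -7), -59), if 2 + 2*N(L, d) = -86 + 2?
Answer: 44025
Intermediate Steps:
C(F, D) = 9*F
W(h, y) = 5 (W(h, y) = -7 + 4*3 = -7 + 12 = 5)
N(L, d) = -43 (N(L, d) = -1 + (-86 + 2)/2 = -1 + (½)*(-84) = -1 - 42 = -43)
43982 - N(W(C(6, 0), -7), -59) = 43982 - 1*(-43) = 43982 + 43 = 44025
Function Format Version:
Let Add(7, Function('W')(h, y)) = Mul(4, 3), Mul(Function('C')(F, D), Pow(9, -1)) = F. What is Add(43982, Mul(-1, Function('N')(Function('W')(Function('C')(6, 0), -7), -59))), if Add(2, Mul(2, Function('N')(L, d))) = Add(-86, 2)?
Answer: 44025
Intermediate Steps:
Function('C')(F, D) = Mul(9, F)
Function('W')(h, y) = 5 (Function('W')(h, y) = Add(-7, Mul(4, 3)) = Add(-7, 12) = 5)
Function('N')(L, d) = -43 (Function('N')(L, d) = Add(-1, Mul(Rational(1, 2), Add(-86, 2))) = Add(-1, Mul(Rational(1, 2), -84)) = Add(-1, -42) = -43)
Add(43982, Mul(-1, Function('N')(Function('W')(Function('C')(6, 0), -7), -59))) = Add(43982, Mul(-1, -43)) = Add(43982, 43) = 44025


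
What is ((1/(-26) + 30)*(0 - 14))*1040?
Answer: -436240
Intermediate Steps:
((1/(-26) + 30)*(0 - 14))*1040 = ((-1/26 + 30)*(-14))*1040 = ((779/26)*(-14))*1040 = -5453/13*1040 = -436240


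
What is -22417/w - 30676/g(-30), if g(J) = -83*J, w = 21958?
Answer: -364700969/27337710 ≈ -13.341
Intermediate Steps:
-22417/w - 30676/g(-30) = -22417/21958 - 30676/((-83*(-30))) = -22417*1/21958 - 30676/2490 = -22417/21958 - 30676*1/2490 = -22417/21958 - 15338/1245 = -364700969/27337710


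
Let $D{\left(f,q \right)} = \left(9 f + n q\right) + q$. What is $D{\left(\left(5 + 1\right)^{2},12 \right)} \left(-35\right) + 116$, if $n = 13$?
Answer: $-17104$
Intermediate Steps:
$D{\left(f,q \right)} = 9 f + 14 q$ ($D{\left(f,q \right)} = \left(9 f + 13 q\right) + q = 9 f + 14 q$)
$D{\left(\left(5 + 1\right)^{2},12 \right)} \left(-35\right) + 116 = \left(9 \left(5 + 1\right)^{2} + 14 \cdot 12\right) \left(-35\right) + 116 = \left(9 \cdot 6^{2} + 168\right) \left(-35\right) + 116 = \left(9 \cdot 36 + 168\right) \left(-35\right) + 116 = \left(324 + 168\right) \left(-35\right) + 116 = 492 \left(-35\right) + 116 = -17220 + 116 = -17104$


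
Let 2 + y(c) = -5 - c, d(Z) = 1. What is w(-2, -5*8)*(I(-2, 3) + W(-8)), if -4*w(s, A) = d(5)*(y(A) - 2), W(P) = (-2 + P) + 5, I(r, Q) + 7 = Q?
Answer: 279/4 ≈ 69.750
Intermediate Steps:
I(r, Q) = -7 + Q
y(c) = -7 - c (y(c) = -2 + (-5 - c) = -7 - c)
W(P) = 3 + P
w(s, A) = 9/4 + A/4 (w(s, A) = -((-7 - A) - 2)/4 = -(-9 - A)/4 = 9/4 + A/4)
w(-2, -5*8)*(I(-2, 3) + W(-8)) = (9/4 + (-5*8)/4)*((-7 + 3) + (3 - 8)) = (9/4 + (1/4)*(-40))*(-4 - 5) = (9/4 - 10)*(-9) = -31/4*(-9) = 279/4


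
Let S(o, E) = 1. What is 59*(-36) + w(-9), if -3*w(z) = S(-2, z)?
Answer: -6373/3 ≈ -2124.3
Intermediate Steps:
w(z) = -⅓ (w(z) = -⅓*1 = -⅓)
59*(-36) + w(-9) = 59*(-36) - ⅓ = -2124 - ⅓ = -6373/3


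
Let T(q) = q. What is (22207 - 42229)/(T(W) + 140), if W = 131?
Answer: -20022/271 ≈ -73.882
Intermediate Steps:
(22207 - 42229)/(T(W) + 140) = (22207 - 42229)/(131 + 140) = -20022/271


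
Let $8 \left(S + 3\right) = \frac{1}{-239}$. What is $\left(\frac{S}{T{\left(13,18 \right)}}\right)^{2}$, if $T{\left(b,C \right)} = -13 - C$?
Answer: $\frac{32913169}{3513169984} \approx 0.0093685$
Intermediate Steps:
$S = - \frac{5737}{1912}$ ($S = -3 + \frac{1}{8 \left(-239\right)} = -3 + \frac{1}{8} \left(- \frac{1}{239}\right) = -3 - \frac{1}{1912} = - \frac{5737}{1912} \approx -3.0005$)
$\left(\frac{S}{T{\left(13,18 \right)}}\right)^{2} = \left(- \frac{5737}{1912 \left(-13 - 18\right)}\right)^{2} = \left(- \frac{5737}{1912 \left(-31\right)}\right)^{2} = \left(\left(- \frac{5737}{1912}\right) \left(- \frac{1}{31}\right)\right)^{2} = \left(\frac{5737}{59272}\right)^{2} = \frac{32913169}{3513169984}$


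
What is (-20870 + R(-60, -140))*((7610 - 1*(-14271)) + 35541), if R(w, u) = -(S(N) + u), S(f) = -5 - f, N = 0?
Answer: -1190070950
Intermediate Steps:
R(w, u) = 5 - u (R(w, u) = -((-5 - 1*0) + u) = -((-5 + 0) + u) = -(-5 + u) = 5 - u)
(-20870 + R(-60, -140))*((7610 - 1*(-14271)) + 35541) = (-20870 + (5 - 1*(-140)))*((7610 - 1*(-14271)) + 35541) = (-20870 + (5 + 140))*((7610 + 14271) + 35541) = (-20870 + 145)*(21881 + 35541) = -20725*57422 = -1190070950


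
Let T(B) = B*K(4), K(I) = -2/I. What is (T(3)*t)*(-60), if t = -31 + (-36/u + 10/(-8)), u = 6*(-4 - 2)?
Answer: -5625/2 ≈ -2812.5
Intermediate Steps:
u = -36 (u = 6*(-6) = -36)
T(B) = -B/2 (T(B) = B*(-2/4) = B*(-2*1/4) = B*(-1/2) = -B/2)
t = -125/4 (t = -31 + (-36/(-36) + 10/(-8)) = -31 + (-36*(-1/36) + 10*(-1/8)) = -31 + (1 - 5/4) = -31 - 1/4 = -125/4 ≈ -31.250)
(T(3)*t)*(-60) = (-1/2*3*(-125/4))*(-60) = -3/2*(-125/4)*(-60) = (375/8)*(-60) = -5625/2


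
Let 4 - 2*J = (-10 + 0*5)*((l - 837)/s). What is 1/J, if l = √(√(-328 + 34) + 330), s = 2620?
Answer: 1/(211/524 + √(330 + 7*I*√6)/524) ≈ 2.2865 - 0.004707*I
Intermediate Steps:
l = √(330 + 7*I*√6) (l = √(√(-294) + 330) = √(7*I*√6 + 330) = √(330 + 7*I*√6) ≈ 18.172 + 0.4718*I)
J = 211/524 + √(330 + 7*I*√6)/524 (J = 2 - (-10 + 0*5)*(√(330 + 7*I*√6) - 837)/2620/2 = 2 - (-10 + 0)*(-837 + √(330 + 7*I*√6))*(1/2620)/2 = 2 - (-5)*(-837/2620 + √(330 + 7*I*√6)/2620) = 2 - (837/262 - √(330 + 7*I*√6)/262)/2 = 2 + (-837/524 + √(330 + 7*I*√6)/524) = 211/524 + √(330 + 7*I*√6)/524 ≈ 0.43735 + 0.00090034*I)
1/J = 1/(211/524 + √(330 + 7*I*√6)/524)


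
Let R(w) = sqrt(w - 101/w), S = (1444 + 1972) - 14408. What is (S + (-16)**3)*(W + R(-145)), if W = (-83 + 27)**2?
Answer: -47315968 - 30176*I*sqrt(758495)/145 ≈ -4.7316e+7 - 1.8125e+5*I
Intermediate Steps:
W = 3136 (W = (-56)**2 = 3136)
S = -10992 (S = 3416 - 14408 = -10992)
(S + (-16)**3)*(W + R(-145)) = (-10992 + (-16)**3)*(3136 + sqrt(-145 - 101/(-145))) = (-10992 - 4096)*(3136 + sqrt(-145 - 101*(-1/145))) = -15088*(3136 + sqrt(-145 + 101/145)) = -15088*(3136 + sqrt(-20924/145)) = -15088*(3136 + 2*I*sqrt(758495)/145) = -47315968 - 30176*I*sqrt(758495)/145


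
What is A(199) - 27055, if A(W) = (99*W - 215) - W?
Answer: -7768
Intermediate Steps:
A(W) = -215 + 98*W (A(W) = (-215 + 99*W) - W = -215 + 98*W)
A(199) - 27055 = (-215 + 98*199) - 27055 = (-215 + 19502) - 27055 = 19287 - 27055 = -7768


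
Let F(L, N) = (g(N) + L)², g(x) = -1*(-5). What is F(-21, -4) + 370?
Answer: 626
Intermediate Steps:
g(x) = 5
F(L, N) = (5 + L)²
F(-21, -4) + 370 = (5 - 21)² + 370 = (-16)² + 370 = 256 + 370 = 626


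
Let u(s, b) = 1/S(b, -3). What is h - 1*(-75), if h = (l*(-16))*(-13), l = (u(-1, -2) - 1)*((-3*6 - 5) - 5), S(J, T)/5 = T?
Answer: 94309/15 ≈ 6287.3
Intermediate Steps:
S(J, T) = 5*T
u(s, b) = -1/15 (u(s, b) = 1/(5*(-3)) = 1/(-15) = -1/15)
l = 448/15 (l = (-1/15 - 1)*((-3*6 - 5) - 5) = -16*((-18 - 5) - 5)/15 = -16*(-23 - 5)/15 = -16/15*(-28) = 448/15 ≈ 29.867)
h = 93184/15 (h = ((448/15)*(-16))*(-13) = -7168/15*(-13) = 93184/15 ≈ 6212.3)
h - 1*(-75) = 93184/15 - 1*(-75) = 93184/15 + 75 = 94309/15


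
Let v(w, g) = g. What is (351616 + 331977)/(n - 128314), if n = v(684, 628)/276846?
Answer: -94624993839/17761608508 ≈ -5.3275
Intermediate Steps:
n = 314/138423 (n = 628/276846 = 628*(1/276846) = 314/138423 ≈ 0.0022684)
(351616 + 331977)/(n - 128314) = (351616 + 331977)/(314/138423 - 128314) = 683593/(-17761608508/138423) = 683593*(-138423/17761608508) = -94624993839/17761608508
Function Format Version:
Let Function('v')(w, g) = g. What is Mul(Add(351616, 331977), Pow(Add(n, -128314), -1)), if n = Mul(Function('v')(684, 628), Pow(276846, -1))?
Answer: Rational(-94624993839, 17761608508) ≈ -5.3275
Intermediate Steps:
n = Rational(314, 138423) (n = Mul(628, Pow(276846, -1)) = Mul(628, Rational(1, 276846)) = Rational(314, 138423) ≈ 0.0022684)
Mul(Add(351616, 331977), Pow(Add(n, -128314), -1)) = Mul(Add(351616, 331977), Pow(Add(Rational(314, 138423), -128314), -1)) = Mul(683593, Pow(Rational(-17761608508, 138423), -1)) = Mul(683593, Rational(-138423, 17761608508)) = Rational(-94624993839, 17761608508)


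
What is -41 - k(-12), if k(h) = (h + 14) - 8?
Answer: -35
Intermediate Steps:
k(h) = 6 + h (k(h) = (14 + h) - 8 = 6 + h)
-41 - k(-12) = -41 - (6 - 12) = -41 - 1*(-6) = -41 + 6 = -35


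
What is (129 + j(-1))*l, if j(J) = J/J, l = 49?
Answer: 6370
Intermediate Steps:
j(J) = 1
(129 + j(-1))*l = (129 + 1)*49 = 130*49 = 6370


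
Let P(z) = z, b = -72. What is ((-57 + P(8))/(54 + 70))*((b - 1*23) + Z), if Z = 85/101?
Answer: 232995/6262 ≈ 37.208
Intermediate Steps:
Z = 85/101 (Z = 85*(1/101) = 85/101 ≈ 0.84158)
((-57 + P(8))/(54 + 70))*((b - 1*23) + Z) = ((-57 + 8)/(54 + 70))*((-72 - 1*23) + 85/101) = (-49/124)*((-72 - 23) + 85/101) = (-49*1/124)*(-95 + 85/101) = -49/124*(-9510/101) = 232995/6262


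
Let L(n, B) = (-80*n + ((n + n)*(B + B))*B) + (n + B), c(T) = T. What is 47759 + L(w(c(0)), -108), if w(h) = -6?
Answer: -231811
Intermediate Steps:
L(n, B) = B - 79*n + 4*n*B² (L(n, B) = (-80*n + ((2*n)*(2*B))*B) + (B + n) = (-80*n + (4*B*n)*B) + (B + n) = (-80*n + 4*n*B²) + (B + n) = B - 79*n + 4*n*B²)
47759 + L(w(c(0)), -108) = 47759 + (-108 - 79*(-6) + 4*(-6)*(-108)²) = 47759 + (-108 + 474 + 4*(-6)*11664) = 47759 + (-108 + 474 - 279936) = 47759 - 279570 = -231811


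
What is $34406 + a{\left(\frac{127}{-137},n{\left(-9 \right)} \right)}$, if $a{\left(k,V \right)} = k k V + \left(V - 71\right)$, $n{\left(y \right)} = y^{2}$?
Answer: $\frac{647260353}{18769} \approx 34486.0$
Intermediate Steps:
$a{\left(k,V \right)} = -71 + V + V k^{2}$ ($a{\left(k,V \right)} = k^{2} V + \left(V - 71\right) = V k^{2} + \left(-71 + V\right) = -71 + V + V k^{2}$)
$34406 + a{\left(\frac{127}{-137},n{\left(-9 \right)} \right)} = 34406 + \left(-71 + \left(-9\right)^{2} + \left(-9\right)^{2} \left(\frac{127}{-137}\right)^{2}\right) = 34406 + \left(-71 + 81 + 81 \left(127 \left(- \frac{1}{137}\right)\right)^{2}\right) = 34406 + \left(-71 + 81 + 81 \left(- \frac{127}{137}\right)^{2}\right) = 34406 + \left(-71 + 81 + 81 \cdot \frac{16129}{18769}\right) = 34406 + \left(-71 + 81 + \frac{1306449}{18769}\right) = 34406 + \frac{1494139}{18769} = \frac{647260353}{18769}$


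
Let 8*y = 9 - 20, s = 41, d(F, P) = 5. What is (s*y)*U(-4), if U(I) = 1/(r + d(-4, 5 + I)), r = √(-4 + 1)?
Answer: -2255/224 + 451*I*√3/224 ≈ -10.067 + 3.4873*I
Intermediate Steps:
r = I*√3 (r = √(-3) = I*√3 ≈ 1.732*I)
U(I) = 1/(5 + I*√3) (U(I) = 1/(I*√3 + 5) = 1/(5 + I*√3))
y = -11/8 (y = (9 - 20)/8 = (⅛)*(-11) = -11/8 ≈ -1.3750)
(s*y)*U(-4) = (41*(-11/8))*(5/28 - I*√3/28) = -451*(5/28 - I*√3/28)/8 = -2255/224 + 451*I*√3/224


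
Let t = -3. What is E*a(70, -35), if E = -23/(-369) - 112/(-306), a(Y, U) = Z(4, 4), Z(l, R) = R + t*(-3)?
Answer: 34931/6273 ≈ 5.5685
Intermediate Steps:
Z(l, R) = 9 + R (Z(l, R) = R - 3*(-3) = R + 9 = 9 + R)
a(Y, U) = 13 (a(Y, U) = 9 + 4 = 13)
E = 2687/6273 (E = -23*(-1/369) - 112*(-1/306) = 23/369 + 56/153 = 2687/6273 ≈ 0.42834)
E*a(70, -35) = (2687/6273)*13 = 34931/6273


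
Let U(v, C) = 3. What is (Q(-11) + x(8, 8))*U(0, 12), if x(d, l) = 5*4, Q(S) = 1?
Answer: 63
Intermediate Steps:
x(d, l) = 20
(Q(-11) + x(8, 8))*U(0, 12) = (1 + 20)*3 = 21*3 = 63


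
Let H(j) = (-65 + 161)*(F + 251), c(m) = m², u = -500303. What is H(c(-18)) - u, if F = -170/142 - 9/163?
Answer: 6067478203/11573 ≈ 5.2428e+5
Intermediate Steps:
F = -14494/11573 (F = -170*1/142 - 9*1/163 = -85/71 - 9/163 = -14494/11573 ≈ -1.2524)
H(j) = 277471584/11573 (H(j) = (-65 + 161)*(-14494/11573 + 251) = 96*(2890329/11573) = 277471584/11573)
H(c(-18)) - u = 277471584/11573 - 1*(-500303) = 277471584/11573 + 500303 = 6067478203/11573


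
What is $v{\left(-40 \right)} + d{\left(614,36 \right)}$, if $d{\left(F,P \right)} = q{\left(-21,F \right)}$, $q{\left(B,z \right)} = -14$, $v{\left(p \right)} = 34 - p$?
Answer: $60$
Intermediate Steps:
$d{\left(F,P \right)} = -14$
$v{\left(-40 \right)} + d{\left(614,36 \right)} = \left(34 - -40\right) - 14 = \left(34 + 40\right) - 14 = 74 - 14 = 60$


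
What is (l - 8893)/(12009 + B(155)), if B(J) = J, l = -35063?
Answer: -10989/3041 ≈ -3.6136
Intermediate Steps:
(l - 8893)/(12009 + B(155)) = (-35063 - 8893)/(12009 + 155) = -43956/12164 = -43956*1/12164 = -10989/3041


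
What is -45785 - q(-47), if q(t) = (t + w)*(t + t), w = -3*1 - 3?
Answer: -50767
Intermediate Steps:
w = -6 (w = -3 - 3 = -6)
q(t) = 2*t*(-6 + t) (q(t) = (t - 6)*(t + t) = (-6 + t)*(2*t) = 2*t*(-6 + t))
-45785 - q(-47) = -45785 - 2*(-47)*(-6 - 47) = -45785 - 2*(-47)*(-53) = -45785 - 1*4982 = -45785 - 4982 = -50767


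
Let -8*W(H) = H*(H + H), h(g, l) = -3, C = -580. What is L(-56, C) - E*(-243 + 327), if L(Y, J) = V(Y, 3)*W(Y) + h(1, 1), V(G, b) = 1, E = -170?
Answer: 13493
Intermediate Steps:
W(H) = -H²/4 (W(H) = -H*(H + H)/8 = -H*2*H/8 = -H²/4)
L(Y, J) = -3 - Y²/4 (L(Y, J) = 1*(-Y²/4) - 3 = -Y²/4 - 3 = -3 - Y²/4)
L(-56, C) - E*(-243 + 327) = (-3 - ¼*(-56)²) - (-170)*(-243 + 327) = (-3 - ¼*3136) - (-170)*84 = (-3 - 784) - 1*(-14280) = -787 + 14280 = 13493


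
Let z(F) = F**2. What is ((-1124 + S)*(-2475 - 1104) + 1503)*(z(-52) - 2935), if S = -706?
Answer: -1513297863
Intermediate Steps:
((-1124 + S)*(-2475 - 1104) + 1503)*(z(-52) - 2935) = ((-1124 - 706)*(-2475 - 1104) + 1503)*((-52)**2 - 2935) = (-1830*(-3579) + 1503)*(2704 - 2935) = (6549570 + 1503)*(-231) = 6551073*(-231) = -1513297863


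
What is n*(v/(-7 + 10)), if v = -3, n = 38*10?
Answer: -380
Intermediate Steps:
n = 380
n*(v/(-7 + 10)) = 380*(-3/(-7 + 10)) = 380*(-3/3) = 380*((⅓)*(-3)) = 380*(-1) = -380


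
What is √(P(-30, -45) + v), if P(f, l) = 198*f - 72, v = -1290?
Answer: I*√7302 ≈ 85.452*I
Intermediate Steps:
P(f, l) = -72 + 198*f
√(P(-30, -45) + v) = √((-72 + 198*(-30)) - 1290) = √((-72 - 5940) - 1290) = √(-6012 - 1290) = √(-7302) = I*√7302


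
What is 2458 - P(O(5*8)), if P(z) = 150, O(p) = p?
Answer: 2308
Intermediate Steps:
2458 - P(O(5*8)) = 2458 - 1*150 = 2458 - 150 = 2308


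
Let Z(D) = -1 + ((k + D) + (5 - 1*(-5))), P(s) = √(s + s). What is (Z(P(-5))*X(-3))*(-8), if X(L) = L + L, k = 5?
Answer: 672 + 48*I*√10 ≈ 672.0 + 151.79*I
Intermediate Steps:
P(s) = √2*√s (P(s) = √(2*s) = √2*√s)
X(L) = 2*L
Z(D) = 14 + D (Z(D) = -1 + ((5 + D) + (5 - 1*(-5))) = -1 + ((5 + D) + (5 + 5)) = -1 + ((5 + D) + 10) = -1 + (15 + D) = 14 + D)
(Z(P(-5))*X(-3))*(-8) = ((14 + √2*√(-5))*(2*(-3)))*(-8) = ((14 + √2*(I*√5))*(-6))*(-8) = ((14 + I*√10)*(-6))*(-8) = (-84 - 6*I*√10)*(-8) = 672 + 48*I*√10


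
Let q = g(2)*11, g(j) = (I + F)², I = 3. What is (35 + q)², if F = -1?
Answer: 6241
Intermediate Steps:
g(j) = 4 (g(j) = (3 - 1)² = 2² = 4)
q = 44 (q = 4*11 = 44)
(35 + q)² = (35 + 44)² = 79² = 6241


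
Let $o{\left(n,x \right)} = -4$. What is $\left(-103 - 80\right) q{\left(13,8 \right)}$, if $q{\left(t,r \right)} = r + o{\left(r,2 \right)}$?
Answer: $-732$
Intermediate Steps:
$q{\left(t,r \right)} = -4 + r$ ($q{\left(t,r \right)} = r - 4 = -4 + r$)
$\left(-103 - 80\right) q{\left(13,8 \right)} = \left(-103 - 80\right) \left(-4 + 8\right) = \left(-183\right) 4 = -732$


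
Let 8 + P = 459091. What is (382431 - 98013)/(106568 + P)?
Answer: 284418/565651 ≈ 0.50282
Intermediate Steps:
P = 459083 (P = -8 + 459091 = 459083)
(382431 - 98013)/(106568 + P) = (382431 - 98013)/(106568 + 459083) = 284418/565651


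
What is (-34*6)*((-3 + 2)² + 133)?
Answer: -27336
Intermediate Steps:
(-34*6)*((-3 + 2)² + 133) = -204*((-1)² + 133) = -204*(1 + 133) = -204*134 = -27336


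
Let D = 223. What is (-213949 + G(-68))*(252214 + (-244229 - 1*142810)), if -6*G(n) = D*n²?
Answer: 156049555975/3 ≈ 5.2017e+10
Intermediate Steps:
G(n) = -223*n²/6
(-213949 + G(-68))*(252214 + (-244229 - 1*142810)) = (-213949 - 223/6*(-68)²)*(252214 + (-244229 - 1*142810)) = (-213949 - 223/6*4624)*(252214 + (-244229 - 142810)) = (-213949 - 515576/3)*(252214 - 387039) = -1157423/3*(-134825) = 156049555975/3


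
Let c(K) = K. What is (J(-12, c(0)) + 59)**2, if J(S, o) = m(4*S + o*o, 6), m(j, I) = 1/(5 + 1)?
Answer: 126025/36 ≈ 3500.7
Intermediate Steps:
m(j, I) = 1/6
J(S, o) = 1/6
(J(-12, c(0)) + 59)**2 = (1/6 + 59)**2 = (355/6)**2 = 126025/36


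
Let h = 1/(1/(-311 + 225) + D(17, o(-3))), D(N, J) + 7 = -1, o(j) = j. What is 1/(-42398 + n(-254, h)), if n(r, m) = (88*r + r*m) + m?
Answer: -689/44590992 ≈ -1.5452e-5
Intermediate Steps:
D(N, J) = -8 (D(N, J) = -7 - 1 = -8)
h = -86/689 (h = 1/(1/(-311 + 225) - 8) = 1/(1/(-86) - 8) = 1/(-1/86 - 8) = 1/(-689/86) = -86/689 ≈ -0.12482)
n(r, m) = m + 88*r + m*r (n(r, m) = (88*r + m*r) + m = m + 88*r + m*r)
1/(-42398 + n(-254, h)) = 1/(-42398 + (-86/689 + 88*(-254) - 86/689*(-254))) = 1/(-42398 + (-86/689 - 22352 + 21844/689)) = 1/(-42398 - 15378770/689) = 1/(-44590992/689) = -689/44590992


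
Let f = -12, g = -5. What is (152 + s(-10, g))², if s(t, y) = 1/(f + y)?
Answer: 6671889/289 ≈ 23086.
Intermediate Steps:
s(t, y) = 1/(-12 + y)
(152 + s(-10, g))² = (152 + 1/(-12 - 5))² = (152 + 1/(-17))² = (152 - 1/17)² = (2583/17)² = 6671889/289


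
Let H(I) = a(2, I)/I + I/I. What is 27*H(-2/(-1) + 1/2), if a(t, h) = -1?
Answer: 81/5 ≈ 16.200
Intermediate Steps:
H(I) = 1 - 1/I (H(I) = -1/I + I/I = -1/I + 1 = 1 - 1/I)
27*H(-2/(-1) + 1/2) = 27*((-1 + (-2/(-1) + 1/2))/(-2/(-1) + 1/2)) = 27*((-1 + (-2*(-1) + 1*(½)))/(-2*(-1) + 1*(½))) = 27*((-1 + (2 + ½))/(2 + ½)) = 27*((-1 + 5/2)/(5/2)) = 27*((⅖)*(3/2)) = 27*(⅗) = 81/5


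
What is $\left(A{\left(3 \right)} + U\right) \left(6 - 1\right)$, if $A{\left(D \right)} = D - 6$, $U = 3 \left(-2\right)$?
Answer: $-45$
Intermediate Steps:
$U = -6$
$A{\left(D \right)} = -6 + D$ ($A{\left(D \right)} = D - 6 = -6 + D$)
$\left(A{\left(3 \right)} + U\right) \left(6 - 1\right) = \left(\left(-6 + 3\right) - 6\right) \left(6 - 1\right) = \left(-3 - 6\right) 5 = \left(-9\right) 5 = -45$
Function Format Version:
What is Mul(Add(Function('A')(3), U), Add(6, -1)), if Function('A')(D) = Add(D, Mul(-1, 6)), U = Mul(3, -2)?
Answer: -45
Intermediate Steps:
U = -6
Function('A')(D) = Add(-6, D) (Function('A')(D) = Add(D, -6) = Add(-6, D))
Mul(Add(Function('A')(3), U), Add(6, -1)) = Mul(Add(Add(-6, 3), -6), Add(6, -1)) = Mul(Add(-3, -6), 5) = Mul(-9, 5) = -45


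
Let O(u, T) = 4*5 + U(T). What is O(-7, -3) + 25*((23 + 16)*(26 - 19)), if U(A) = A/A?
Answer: 6846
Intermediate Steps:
U(A) = 1
O(u, T) = 21 (O(u, T) = 4*5 + 1 = 20 + 1 = 21)
O(-7, -3) + 25*((23 + 16)*(26 - 19)) = 21 + 25*((23 + 16)*(26 - 19)) = 21 + 25*(39*7) = 21 + 25*273 = 21 + 6825 = 6846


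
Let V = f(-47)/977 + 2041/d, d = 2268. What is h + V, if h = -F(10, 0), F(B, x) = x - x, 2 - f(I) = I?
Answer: 2105189/2215836 ≈ 0.95007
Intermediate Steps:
f(I) = 2 - I
F(B, x) = 0
h = 0 (h = -1*0 = 0)
V = 2105189/2215836 (V = (2 - 1*(-47))/977 + 2041/2268 = (2 + 47)*(1/977) + 2041*(1/2268) = 49*(1/977) + 2041/2268 = 49/977 + 2041/2268 = 2105189/2215836 ≈ 0.95007)
h + V = 0 + 2105189/2215836 = 2105189/2215836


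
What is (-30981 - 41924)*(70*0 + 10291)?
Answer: -750265355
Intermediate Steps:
(-30981 - 41924)*(70*0 + 10291) = -72905*(0 + 10291) = -72905*10291 = -750265355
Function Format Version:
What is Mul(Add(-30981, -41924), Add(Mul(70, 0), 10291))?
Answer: -750265355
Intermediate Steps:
Mul(Add(-30981, -41924), Add(Mul(70, 0), 10291)) = Mul(-72905, Add(0, 10291)) = Mul(-72905, 10291) = -750265355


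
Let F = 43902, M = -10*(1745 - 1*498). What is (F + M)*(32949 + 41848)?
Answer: 2351019304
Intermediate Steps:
M = -12470 (M = -10*(1745 - 498) = -10*1247 = -12470)
(F + M)*(32949 + 41848) = (43902 - 12470)*(32949 + 41848) = 31432*74797 = 2351019304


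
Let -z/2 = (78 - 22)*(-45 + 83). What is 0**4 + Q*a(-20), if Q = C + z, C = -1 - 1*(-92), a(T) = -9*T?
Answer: -749700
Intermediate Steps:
z = -4256 (z = -2*(78 - 22)*(-45 + 83) = -112*38 = -2*2128 = -4256)
C = 91 (C = -1 + 92 = 91)
Q = -4165 (Q = 91 - 4256 = -4165)
0**4 + Q*a(-20) = 0**4 - (-37485)*(-20) = 0 - 4165*180 = 0 - 749700 = -749700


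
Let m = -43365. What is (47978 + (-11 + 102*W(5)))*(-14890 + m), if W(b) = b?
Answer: -2824027635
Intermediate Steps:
(47978 + (-11 + 102*W(5)))*(-14890 + m) = (47978 + (-11 + 102*5))*(-14890 - 43365) = (47978 + (-11 + 510))*(-58255) = (47978 + 499)*(-58255) = 48477*(-58255) = -2824027635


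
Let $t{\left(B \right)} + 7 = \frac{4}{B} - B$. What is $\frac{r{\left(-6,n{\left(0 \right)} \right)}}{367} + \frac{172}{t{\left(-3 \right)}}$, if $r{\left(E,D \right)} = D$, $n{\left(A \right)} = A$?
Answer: $- \frac{129}{4} \approx -32.25$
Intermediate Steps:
$t{\left(B \right)} = -7 - B + \frac{4}{B}$ ($t{\left(B \right)} = -7 - \left(B - \frac{4}{B}\right) = -7 - B + \frac{4}{B}$)
$\frac{r{\left(-6,n{\left(0 \right)} \right)}}{367} + \frac{172}{t{\left(-3 \right)}} = \frac{0}{367} + \frac{172}{-7 - -3 + \frac{4}{-3}} = 0 \cdot \frac{1}{367} + \frac{172}{-7 + 3 + 4 \left(- \frac{1}{3}\right)} = 0 + \frac{172}{-7 + 3 - \frac{4}{3}} = 0 + \frac{172}{- \frac{16}{3}} = 0 + 172 \left(- \frac{3}{16}\right) = 0 - \frac{129}{4} = - \frac{129}{4}$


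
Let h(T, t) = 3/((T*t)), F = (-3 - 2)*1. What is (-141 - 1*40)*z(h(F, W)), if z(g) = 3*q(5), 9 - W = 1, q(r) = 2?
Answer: -1086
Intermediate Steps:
W = 8 (W = 9 - 1*1 = 9 - 1 = 8)
F = -5 (F = -5*1 = -5)
h(T, t) = 3/(T*t) (h(T, t) = 3*(1/(T*t)) = 3/(T*t))
z(g) = 6 (z(g) = 3*2 = 6)
(-141 - 1*40)*z(h(F, W)) = (-141 - 1*40)*6 = (-141 - 40)*6 = -181*6 = -1086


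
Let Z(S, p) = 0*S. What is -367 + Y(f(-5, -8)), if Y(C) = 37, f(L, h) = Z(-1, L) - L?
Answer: -330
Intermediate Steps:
Z(S, p) = 0
f(L, h) = -L (f(L, h) = 0 - L = -L)
-367 + Y(f(-5, -8)) = -367 + 37 = -330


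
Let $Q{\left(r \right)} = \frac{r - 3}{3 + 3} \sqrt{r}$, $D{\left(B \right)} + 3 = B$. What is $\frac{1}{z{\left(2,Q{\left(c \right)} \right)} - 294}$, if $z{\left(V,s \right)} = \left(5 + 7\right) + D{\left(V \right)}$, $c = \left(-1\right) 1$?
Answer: $- \frac{1}{283} \approx -0.0035336$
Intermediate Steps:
$c = -1$
$D{\left(B \right)} = -3 + B$
$Q{\left(r \right)} = \sqrt{r} \left(- \frac{1}{2} + \frac{r}{6}\right)$ ($Q{\left(r \right)} = \frac{-3 + r}{6} \sqrt{r} = \left(-3 + r\right) \frac{1}{6} \sqrt{r} = \left(- \frac{1}{2} + \frac{r}{6}\right) \sqrt{r} = \sqrt{r} \left(- \frac{1}{2} + \frac{r}{6}\right)$)
$z{\left(V,s \right)} = 9 + V$ ($z{\left(V,s \right)} = \left(5 + 7\right) + \left(-3 + V\right) = 12 + \left(-3 + V\right) = 9 + V$)
$\frac{1}{z{\left(2,Q{\left(c \right)} \right)} - 294} = \frac{1}{\left(9 + 2\right) - 294} = \frac{1}{11 - 294} = \frac{1}{-283} = - \frac{1}{283}$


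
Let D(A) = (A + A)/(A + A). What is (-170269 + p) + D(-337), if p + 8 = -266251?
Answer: -436527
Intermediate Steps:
p = -266259 (p = -8 - 266251 = -266259)
D(A) = 1 (D(A) = (2*A)/((2*A)) = (2*A)*(1/(2*A)) = 1)
(-170269 + p) + D(-337) = (-170269 - 266259) + 1 = -436528 + 1 = -436527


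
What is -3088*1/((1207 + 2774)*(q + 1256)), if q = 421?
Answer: -3088/6676137 ≈ -0.00046254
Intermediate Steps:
-3088*1/((1207 + 2774)*(q + 1256)) = -3088*1/((421 + 1256)*(1207 + 2774)) = -3088/(3981*1677) = -3088/6676137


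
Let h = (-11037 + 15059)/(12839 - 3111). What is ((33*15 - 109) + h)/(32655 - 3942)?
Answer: 626505/46553344 ≈ 0.013458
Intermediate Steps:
h = 2011/4864 (h = 4022/9728 = 4022*(1/9728) = 2011/4864 ≈ 0.41345)
((33*15 - 109) + h)/(32655 - 3942) = ((33*15 - 109) + 2011/4864)/(32655 - 3942) = ((495 - 109) + 2011/4864)/28713 = (386 + 2011/4864)*(1/28713) = (1879515/4864)*(1/28713) = 626505/46553344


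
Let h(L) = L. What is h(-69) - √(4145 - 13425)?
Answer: -69 - 8*I*√145 ≈ -69.0 - 96.333*I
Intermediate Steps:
h(-69) - √(4145 - 13425) = -69 - √(4145 - 13425) = -69 - √(-9280) = -69 - 8*I*√145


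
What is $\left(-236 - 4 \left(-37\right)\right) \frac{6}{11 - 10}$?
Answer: $-528$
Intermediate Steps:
$\left(-236 - 4 \left(-37\right)\right) \frac{6}{11 - 10} = \left(-236 - -148\right) \frac{6}{11 - 10} = \left(-236 + 148\right) \frac{6}{1} = - 88 \cdot 6 \cdot 1 = \left(-88\right) 6 = -528$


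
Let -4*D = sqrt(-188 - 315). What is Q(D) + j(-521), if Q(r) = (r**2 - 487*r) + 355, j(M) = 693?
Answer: 16265/16 + 487*I*sqrt(503)/4 ≈ 1016.6 + 2730.6*I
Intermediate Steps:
D = -I*sqrt(503)/4 (D = -sqrt(-188 - 315)/4 = -I*sqrt(503)/4 ≈ -5.6069*I)
Q(r) = 355 + r**2 - 487*r
Q(D) + j(-521) = (355 + (-I*sqrt(503)/4)**2 - (-487)*I*sqrt(503)/4) + 693 = (355 - 503/16 + 487*I*sqrt(503)/4) + 693 = (5177/16 + 487*I*sqrt(503)/4) + 693 = 16265/16 + 487*I*sqrt(503)/4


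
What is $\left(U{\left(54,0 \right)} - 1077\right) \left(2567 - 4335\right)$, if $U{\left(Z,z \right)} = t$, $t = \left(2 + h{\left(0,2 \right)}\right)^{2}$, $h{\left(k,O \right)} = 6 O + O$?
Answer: $1451528$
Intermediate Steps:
$h{\left(k,O \right)} = 7 O$
$t = 256$ ($t = \left(2 + 7 \cdot 2\right)^{2} = \left(2 + 14\right)^{2} = 16^{2} = 256$)
$U{\left(Z,z \right)} = 256$
$\left(U{\left(54,0 \right)} - 1077\right) \left(2567 - 4335\right) = \left(256 - 1077\right) \left(2567 - 4335\right) = \left(-821\right) \left(-1768\right) = 1451528$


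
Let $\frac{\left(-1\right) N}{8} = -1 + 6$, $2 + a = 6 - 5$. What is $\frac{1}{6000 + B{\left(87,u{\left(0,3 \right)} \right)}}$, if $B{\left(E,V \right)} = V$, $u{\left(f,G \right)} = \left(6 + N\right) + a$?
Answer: $\frac{1}{5965} \approx 0.00016764$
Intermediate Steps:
$a = -1$ ($a = -2 + \left(6 - 5\right) = -2 + 1 = -1$)
$N = -40$ ($N = - 8 \left(-1 + 6\right) = \left(-8\right) 5 = -40$)
$u{\left(f,G \right)} = -35$ ($u{\left(f,G \right)} = \left(6 - 40\right) - 1 = -34 - 1 = -35$)
$\frac{1}{6000 + B{\left(87,u{\left(0,3 \right)} \right)}} = \frac{1}{6000 - 35} = \frac{1}{5965}$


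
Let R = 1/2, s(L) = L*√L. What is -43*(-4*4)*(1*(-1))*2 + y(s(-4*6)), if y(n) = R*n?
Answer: -1376 - 24*I*√6 ≈ -1376.0 - 58.788*I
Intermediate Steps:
s(L) = L^(3/2)
R = ½ ≈ 0.50000
y(n) = n/2
-43*(-4*4)*(1*(-1))*2 + y(s(-4*6)) = -43*(-4*4)*(1*(-1))*2 + (-4*6)^(3/2)/2 = -(-688)*(-1*2) + (-24)^(3/2)/2 = -(-688)*(-2) + (-48*I*√6)/2 = -43*32 - 24*I*√6 = -1376 - 24*I*√6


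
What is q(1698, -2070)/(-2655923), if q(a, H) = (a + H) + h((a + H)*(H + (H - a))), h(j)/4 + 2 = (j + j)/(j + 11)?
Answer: 807889972/5767992807481 ≈ 0.00014006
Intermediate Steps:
h(j) = -8 + 8*j/(11 + j) (h(j) = -8 + 4*((j + j)/(j + 11)) = -8 + 4*((2*j)/(11 + j)) = -8 + 4*(2*j/(11 + j)) = -8 + 8*j/(11 + j))
q(a, H) = H + a - 88/(11 + (H + a)*(-a + 2*H)) (q(a, H) = (a + H) - 88/(11 + (a + H)*(H + (H - a))) = (H + a) - 88/(11 + (H + a)*(-a + 2*H)) = H + a - 88/(11 + (H + a)*(-a + 2*H)))
q(1698, -2070)/(-2655923) = (-2070 + 1698 - 88/(11 - 1*1698² + 2*(-2070)² - 2070*1698))/(-2655923) = (-2070 + 1698 - 88/(11 - 1*2883204 + 2*4284900 - 3514860))*(-1/2655923) = (-2070 + 1698 - 88/(11 - 2883204 + 8569800 - 3514860))*(-1/2655923) = (-2070 + 1698 - 88/2171747)*(-1/2655923) = -807889972/2171747*(-1/2655923) = 807889972/5767992807481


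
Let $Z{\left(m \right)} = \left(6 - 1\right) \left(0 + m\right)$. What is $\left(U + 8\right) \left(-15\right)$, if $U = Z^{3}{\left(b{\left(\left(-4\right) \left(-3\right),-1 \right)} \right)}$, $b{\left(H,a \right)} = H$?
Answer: $-3240120$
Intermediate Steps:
$Z{\left(m \right)} = 5 m$
$U = 216000$ ($U = \left(5 \left(\left(-4\right) \left(-3\right)\right)\right)^{3} = \left(5 \cdot 12\right)^{3} = 60^{3} = 216000$)
$\left(U + 8\right) \left(-15\right) = \left(216000 + 8\right) \left(-15\right) = 216008 \left(-15\right) = -3240120$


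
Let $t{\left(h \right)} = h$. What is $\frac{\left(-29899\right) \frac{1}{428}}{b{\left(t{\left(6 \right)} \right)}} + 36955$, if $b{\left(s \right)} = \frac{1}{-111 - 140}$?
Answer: $\frac{23321389}{428} \approx 54489.0$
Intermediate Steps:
$b{\left(s \right)} = - \frac{1}{251}$ ($b{\left(s \right)} = \frac{1}{-251} = - \frac{1}{251}$)
$\frac{\left(-29899\right) \frac{1}{428}}{b{\left(t{\left(6 \right)} \right)}} + 36955 = \frac{\left(-29899\right) \frac{1}{428}}{- \frac{1}{251}} + 36955 = \left(-29899\right) \frac{1}{428} \left(-251\right) + 36955 = \left(- \frac{29899}{428}\right) \left(-251\right) + 36955 = \frac{7504649}{428} + 36955 = \frac{23321389}{428}$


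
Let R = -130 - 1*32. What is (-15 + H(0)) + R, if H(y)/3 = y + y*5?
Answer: -177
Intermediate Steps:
H(y) = 18*y (H(y) = 3*(y + y*5) = 3*(y + 5*y) = 3*(6*y) = 18*y)
R = -162 (R = -130 - 32 = -162)
(-15 + H(0)) + R = (-15 + 18*0) - 162 = (-15 + 0) - 162 = -15 - 162 = -177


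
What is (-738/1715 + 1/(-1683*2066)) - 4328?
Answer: -25811247081839/5963188770 ≈ -4328.4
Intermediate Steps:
(-738/1715 + 1/(-1683*2066)) - 4328 = (-738*1/1715 - 1/1683*1/2066) - 4328 = (-738/1715 - 1/3477078) - 4328 = -2566085279/5963188770 - 4328 = -25811247081839/5963188770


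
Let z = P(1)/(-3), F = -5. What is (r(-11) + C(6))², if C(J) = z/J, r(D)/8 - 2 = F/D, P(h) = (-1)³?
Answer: 15202201/39204 ≈ 387.77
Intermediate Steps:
P(h) = -1
z = ⅓ (z = -1/(-3) = -1*(-⅓) = ⅓ ≈ 0.33333)
r(D) = 16 - 40/D (r(D) = 16 + 8*(-5/D) = 16 - 40/D)
C(J) = 1/(3*J)
(r(-11) + C(6))² = ((16 - 40/(-11)) + (⅓)/6)² = ((16 - 40*(-1/11)) + (⅓)*(⅙))² = ((16 + 40/11) + 1/18)² = (216/11 + 1/18)² = (3899/198)² = 15202201/39204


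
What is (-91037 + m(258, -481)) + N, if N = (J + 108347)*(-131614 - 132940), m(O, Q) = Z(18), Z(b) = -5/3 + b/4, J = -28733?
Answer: -126373759141/6 ≈ -2.1062e+10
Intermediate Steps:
Z(b) = -5/3 + b/4 (Z(b) = -5*1/3 + b*(1/4) = -5/3 + b/4)
m(O, Q) = 17/6 (m(O, Q) = -5/3 + (1/4)*18 = -5/3 + 9/2 = 17/6)
N = -21062202156 (N = (-28733 + 108347)*(-131614 - 132940) = 79614*(-264554) = -21062202156)
(-91037 + m(258, -481)) + N = (-91037 + 17/6) - 21062202156 = -546205/6 - 21062202156 = -126373759141/6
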